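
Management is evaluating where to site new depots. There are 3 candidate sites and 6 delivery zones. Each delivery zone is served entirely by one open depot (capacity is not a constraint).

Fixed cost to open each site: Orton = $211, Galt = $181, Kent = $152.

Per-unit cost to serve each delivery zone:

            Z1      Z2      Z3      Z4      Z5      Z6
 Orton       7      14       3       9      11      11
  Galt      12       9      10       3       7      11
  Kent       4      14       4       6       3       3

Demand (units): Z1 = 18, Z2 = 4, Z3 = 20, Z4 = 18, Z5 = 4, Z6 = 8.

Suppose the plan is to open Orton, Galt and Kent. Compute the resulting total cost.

Total cost: 802

Each delivery zone is assigned to its cheapest site among the open ones.
{Orton, Galt, Kent}: Z1→Kent 4·18=72, Z2→Galt 9·4=36, Z3→Orton 3·20=60, Z4→Galt 3·18=54, Z5→Kent 3·4=12, Z6→Kent 3·8=24. Service 258; fixed 544; total 802.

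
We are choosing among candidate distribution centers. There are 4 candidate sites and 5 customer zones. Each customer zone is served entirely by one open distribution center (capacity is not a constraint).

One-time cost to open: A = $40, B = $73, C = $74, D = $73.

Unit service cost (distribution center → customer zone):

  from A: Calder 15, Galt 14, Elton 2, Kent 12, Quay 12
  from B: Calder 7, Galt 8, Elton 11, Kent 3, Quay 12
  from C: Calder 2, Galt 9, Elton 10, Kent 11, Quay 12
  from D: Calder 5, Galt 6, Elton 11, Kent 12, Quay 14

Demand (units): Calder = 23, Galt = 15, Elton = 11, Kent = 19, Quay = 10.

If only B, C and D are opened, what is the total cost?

Each customer zone is assigned to its cheapest site among the open ones.
{B, C, D}: Calder→C 2·23=46, Galt→D 6·15=90, Elton→C 10·11=110, Kent→B 3·19=57, Quay→B 12·10=120. Service 423; fixed 220; total 643.

Total cost: 643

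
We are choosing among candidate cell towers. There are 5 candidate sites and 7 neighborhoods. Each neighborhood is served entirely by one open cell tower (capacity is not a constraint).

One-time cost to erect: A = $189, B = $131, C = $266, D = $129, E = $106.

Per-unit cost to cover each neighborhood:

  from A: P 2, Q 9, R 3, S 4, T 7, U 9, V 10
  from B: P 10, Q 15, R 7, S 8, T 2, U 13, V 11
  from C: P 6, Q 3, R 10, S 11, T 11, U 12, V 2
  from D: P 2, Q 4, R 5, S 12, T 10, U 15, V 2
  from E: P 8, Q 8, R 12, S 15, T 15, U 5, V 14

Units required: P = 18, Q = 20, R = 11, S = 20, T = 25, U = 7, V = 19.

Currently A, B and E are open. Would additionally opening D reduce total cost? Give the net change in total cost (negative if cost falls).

Yes — net change −103 (cost falls by 103).

Current service cost with {A, B, E}: 584.
Adding D: each neighborhood re-picks its cheapest; new service cost 352, saving 232.
Extra fixed cost: 129. Net change = 129 − 232 = -103.
(Totals: 1010 → 907.)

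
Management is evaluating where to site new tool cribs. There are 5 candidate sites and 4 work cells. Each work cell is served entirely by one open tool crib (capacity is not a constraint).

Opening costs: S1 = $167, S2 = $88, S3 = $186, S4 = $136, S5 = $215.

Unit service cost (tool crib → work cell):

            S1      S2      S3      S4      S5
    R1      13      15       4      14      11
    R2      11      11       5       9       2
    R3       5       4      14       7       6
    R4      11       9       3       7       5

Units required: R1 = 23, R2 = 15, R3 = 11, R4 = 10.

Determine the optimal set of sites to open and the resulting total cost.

For any fixed open set, each work cell goes to its cheapest open site; total = fixed + service.
{S2, S3}: R1→S3 4·23=92, R2→S3 5·15=75, R3→S2 4·11=44, R4→S3 3·10=30. Service 241; fixed 274; total 515.
{S3}: service 351 + fixed 186 = 537
{S3, S4}: service 274 + fixed 322 = 596
{S1, S2, S3, S4, S5}: service 196 + fixed 792 = 988
No other subset beats 515.

Open S2 and S3; minimum total cost 515.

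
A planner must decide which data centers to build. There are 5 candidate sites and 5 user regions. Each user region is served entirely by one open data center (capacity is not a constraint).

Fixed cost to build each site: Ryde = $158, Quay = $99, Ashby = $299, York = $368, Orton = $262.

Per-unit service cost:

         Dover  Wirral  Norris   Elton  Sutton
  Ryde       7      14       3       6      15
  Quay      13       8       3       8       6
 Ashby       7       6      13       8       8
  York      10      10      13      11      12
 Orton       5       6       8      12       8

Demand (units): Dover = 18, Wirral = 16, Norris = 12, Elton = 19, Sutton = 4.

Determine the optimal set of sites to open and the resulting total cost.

For any fixed open set, each user region goes to its cheapest open site; total = fixed + service.
{Quay}: Dover→Quay 13·18=234, Wirral→Quay 8·16=128, Norris→Quay 3·12=36, Elton→Quay 8·19=152, Sutton→Quay 6·4=24. Service 574; fixed 99; total 673.
{Ryde, Quay}: Dover→Ryde 7·18=126, Wirral→Quay 8·16=128, Norris→Ryde 3·12=36, Elton→Ryde 6·19=114, Sutton→Quay 6·4=24. Service 428; fixed 257; total 685.
{Ryde}: Dover→Ryde 7·18=126, Wirral→Ryde 14·16=224, Norris→Ryde 3·12=36, Elton→Ryde 6·19=114, Sutton→Ryde 15·4=60. Service 560; fixed 158; total 718.
{Ryde, Quay, Ashby, York, Orton}: service 360 + fixed 1186 = 1546
No other subset beats 673.

Open Quay only; minimum total cost 673.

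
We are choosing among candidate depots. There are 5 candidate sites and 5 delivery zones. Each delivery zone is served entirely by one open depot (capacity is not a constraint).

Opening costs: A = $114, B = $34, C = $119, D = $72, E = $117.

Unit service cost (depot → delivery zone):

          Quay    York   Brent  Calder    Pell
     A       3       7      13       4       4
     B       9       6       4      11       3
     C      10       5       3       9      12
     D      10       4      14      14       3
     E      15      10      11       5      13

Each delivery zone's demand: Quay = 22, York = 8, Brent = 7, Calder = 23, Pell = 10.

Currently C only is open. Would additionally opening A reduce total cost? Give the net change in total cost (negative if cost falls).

Yes — net change −235 (cost falls by 235).

Current service cost with {C}: 608.
Adding A: each delivery zone re-picks its cheapest; new service cost 259, saving 349.
Extra fixed cost: 114. Net change = 114 − 349 = -235.
(Totals: 727 → 492.)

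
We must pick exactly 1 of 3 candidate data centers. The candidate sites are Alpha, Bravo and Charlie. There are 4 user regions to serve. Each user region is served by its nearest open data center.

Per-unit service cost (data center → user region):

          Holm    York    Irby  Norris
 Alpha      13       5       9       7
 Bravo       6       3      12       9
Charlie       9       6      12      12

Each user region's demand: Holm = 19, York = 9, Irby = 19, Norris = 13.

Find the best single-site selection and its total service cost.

Choose Bravo only; total service cost 486.

With exactly 1 open, each user region uses its cheapest among the chosen.
{Bravo}: Holm→Bravo 6·19=114, York→Bravo 3·9=27, Irby→Bravo 12·19=228, Norris→Bravo 9·13=117. Service cost 486.
{Alpha}: service cost 554
{Charlie}: service cost 609
Among all 3 size-1 choices, {Bravo} is lowest.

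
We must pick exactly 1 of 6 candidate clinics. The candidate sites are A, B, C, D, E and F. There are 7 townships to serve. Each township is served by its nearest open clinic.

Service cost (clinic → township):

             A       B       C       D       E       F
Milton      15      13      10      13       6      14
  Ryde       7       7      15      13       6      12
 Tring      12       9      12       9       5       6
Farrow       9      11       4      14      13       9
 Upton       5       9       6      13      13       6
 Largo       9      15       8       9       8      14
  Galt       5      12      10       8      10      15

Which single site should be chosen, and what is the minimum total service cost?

Choose E only; total service cost 61.

With exactly 1 open, each township uses its cheapest among the chosen.
{E}: Milton→E 6, Ryde→E 6, Tring→E 5, Farrow→E 13, Upton→E 13, Largo→E 8, Galt→E 10. Service cost 61.
{A}: service cost 62
{C}: service cost 65
Among all 6 size-1 choices, {E} is lowest.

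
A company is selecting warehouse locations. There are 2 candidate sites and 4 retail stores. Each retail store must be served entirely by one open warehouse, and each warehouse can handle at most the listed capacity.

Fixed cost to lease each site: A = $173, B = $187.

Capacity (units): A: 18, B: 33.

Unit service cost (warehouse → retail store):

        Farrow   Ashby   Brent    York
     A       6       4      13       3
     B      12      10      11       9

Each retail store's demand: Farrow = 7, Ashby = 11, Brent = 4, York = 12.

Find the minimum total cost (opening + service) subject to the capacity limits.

Open {A, B}: Farrow→A 6·7=42, Ashby→A 4·11=44, Brent→B 11·4=44, York→B 9·12=108.
Loads: A carries 18/18, B carries 16/33. Service 238; fixed 360; total 598.
Next best feasible plan costs 634.

Minimum total cost: 598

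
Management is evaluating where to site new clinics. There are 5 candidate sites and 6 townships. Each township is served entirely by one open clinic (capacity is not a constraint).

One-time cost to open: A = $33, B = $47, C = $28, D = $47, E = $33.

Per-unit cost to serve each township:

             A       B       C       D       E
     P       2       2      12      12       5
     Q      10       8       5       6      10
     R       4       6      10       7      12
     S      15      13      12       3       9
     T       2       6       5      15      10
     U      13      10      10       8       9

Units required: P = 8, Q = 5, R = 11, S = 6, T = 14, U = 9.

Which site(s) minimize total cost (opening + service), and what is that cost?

Open A and D; minimum total cost 288.

For any fixed open set, each township goes to its cheapest open site; total = fixed + service.
{A, D}: P→A 2·8=16, Q→D 6·5=30, R→A 4·11=44, S→D 3·6=18, T→A 2·14=28, U→D 8·9=72. Service 208; fixed 80; total 288.
{A, C, D}: service 203 + fixed 108 = 311
{A, D, E}: service 208 + fixed 113 = 321
{A, B, C, D, E}: service 203 + fixed 188 = 391
No other subset beats 288.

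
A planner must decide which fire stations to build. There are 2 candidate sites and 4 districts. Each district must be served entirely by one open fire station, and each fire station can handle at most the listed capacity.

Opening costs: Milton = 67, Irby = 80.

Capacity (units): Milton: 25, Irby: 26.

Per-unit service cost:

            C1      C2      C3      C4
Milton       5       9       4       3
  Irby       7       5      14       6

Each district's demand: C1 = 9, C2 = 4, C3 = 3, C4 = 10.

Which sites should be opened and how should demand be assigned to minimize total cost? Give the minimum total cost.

Minimum total cost: 254

Open {Milton, Irby}: C1→Milton 5·9=45, C2→Irby 5·4=20, C3→Milton 4·3=12, C4→Milton 3·10=30.
Loads: Milton carries 22/25, Irby carries 4/26. Service 107; fixed 147; total 254.
Next best feasible plan costs 265.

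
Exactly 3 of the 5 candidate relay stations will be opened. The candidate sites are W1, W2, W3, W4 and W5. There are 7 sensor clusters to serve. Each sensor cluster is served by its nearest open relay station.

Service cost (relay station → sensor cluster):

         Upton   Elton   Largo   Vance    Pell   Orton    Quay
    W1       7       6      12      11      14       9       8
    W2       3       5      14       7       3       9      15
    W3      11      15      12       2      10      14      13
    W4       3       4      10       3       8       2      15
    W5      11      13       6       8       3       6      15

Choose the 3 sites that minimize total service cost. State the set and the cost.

With exactly 3 open, each sensor cluster uses its cheapest among the chosen.
{W1, W4, W5}: Upton→W4 3, Elton→W4 4, Largo→W5 6, Vance→W4 3, Pell→W5 3, Orton→W4 2, Quay→W1 8. Service cost 29.
{W1, W2, W4}: service cost 33
{W3, W4, W5}: service cost 33
Among all 10 size-3 choices, {W1, W4, W5} is lowest.

Choose W1, W4 and W5; total service cost 29.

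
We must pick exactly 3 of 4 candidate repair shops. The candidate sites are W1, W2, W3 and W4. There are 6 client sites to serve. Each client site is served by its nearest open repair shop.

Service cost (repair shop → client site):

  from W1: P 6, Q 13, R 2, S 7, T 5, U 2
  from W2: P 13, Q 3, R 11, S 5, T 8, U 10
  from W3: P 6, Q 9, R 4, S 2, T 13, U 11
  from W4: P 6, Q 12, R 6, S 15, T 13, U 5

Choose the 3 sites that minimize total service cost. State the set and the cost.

Choose W1, W2 and W3; total service cost 20.

With exactly 3 open, each client site uses its cheapest among the chosen.
{W1, W2, W3}: P→W1 6, Q→W2 3, R→W1 2, S→W3 2, T→W1 5, U→W1 2. Service cost 20.
{W1, W2, W4}: service cost 23
{W1, W3, W4}: service cost 26
Among all 4 size-3 choices, {W1, W2, W3} is lowest.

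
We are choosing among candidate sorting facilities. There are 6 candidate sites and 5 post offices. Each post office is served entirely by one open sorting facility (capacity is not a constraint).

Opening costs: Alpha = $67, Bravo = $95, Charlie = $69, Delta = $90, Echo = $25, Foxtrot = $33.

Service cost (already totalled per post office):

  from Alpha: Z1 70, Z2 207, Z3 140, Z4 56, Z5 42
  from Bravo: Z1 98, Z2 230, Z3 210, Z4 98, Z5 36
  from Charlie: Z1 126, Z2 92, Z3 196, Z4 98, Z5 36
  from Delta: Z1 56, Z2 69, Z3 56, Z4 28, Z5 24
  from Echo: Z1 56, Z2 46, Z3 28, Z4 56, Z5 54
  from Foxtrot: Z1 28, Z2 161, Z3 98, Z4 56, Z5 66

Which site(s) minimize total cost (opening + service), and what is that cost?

For any fixed open set, each post office goes to its cheapest open site; total = fixed + service.
{Echo}: Z1→Echo 56, Z2→Echo 46, Z3→Echo 28, Z4→Echo 56, Z5→Echo 54. Service 240; fixed 25; total 265.
{Echo, Foxtrot}: service 212 + fixed 58 = 270
{Delta, Echo}: Z1→Delta 56, Z2→Echo 46, Z3→Echo 28, Z4→Delta 28, Z5→Delta 24. Service 182; fixed 115; total 297.
{Alpha, Bravo, Charlie, Delta, Echo, Foxtrot}: service 154 + fixed 379 = 533
No other subset beats 265.

Open Echo only; minimum total cost 265.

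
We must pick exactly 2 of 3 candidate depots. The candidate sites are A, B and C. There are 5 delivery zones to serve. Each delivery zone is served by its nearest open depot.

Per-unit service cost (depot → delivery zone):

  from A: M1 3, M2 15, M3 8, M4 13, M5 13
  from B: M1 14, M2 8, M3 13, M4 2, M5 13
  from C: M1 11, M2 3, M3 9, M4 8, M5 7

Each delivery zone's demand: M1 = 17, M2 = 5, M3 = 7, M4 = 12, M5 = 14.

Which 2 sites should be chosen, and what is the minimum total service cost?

With exactly 2 open, each delivery zone uses its cheapest among the chosen.
{A, C}: M1→A 3·17=51, M2→C 3·5=15, M3→A 8·7=56, M4→C 8·12=96, M5→C 7·14=98. Service cost 316.
{A, B}: service cost 353
{B, C}: service cost 387
Among all 3 size-2 choices, {A, C} is lowest.

Choose A and C; total service cost 316.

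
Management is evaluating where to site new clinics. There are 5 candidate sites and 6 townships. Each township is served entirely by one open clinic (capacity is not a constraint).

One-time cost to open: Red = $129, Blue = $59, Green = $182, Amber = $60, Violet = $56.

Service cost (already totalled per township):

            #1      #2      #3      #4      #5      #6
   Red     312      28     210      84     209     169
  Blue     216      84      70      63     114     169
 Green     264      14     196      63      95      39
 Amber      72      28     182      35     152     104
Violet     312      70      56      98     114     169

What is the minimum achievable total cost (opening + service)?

Minimum total cost: 525

For any fixed open set, each township goes to its cheapest open site; total = fixed + service.
{Amber, Violet}: #1→Amber 72, #2→Amber 28, #3→Violet 56, #4→Amber 35, #5→Violet 114, #6→Amber 104. Service 409; fixed 116; total 525.
{Blue, Amber}: service 423 + fixed 119 = 542
{Blue, Amber, Violet}: service 409 + fixed 175 = 584
{Red, Blue, Green, Amber, Violet}: #1→Amber 72, #2→Green 14, #3→Violet 56, #4→Amber 35, #5→Green 95, #6→Green 39. Service 311; fixed 486; total 797.
No other subset beats 525.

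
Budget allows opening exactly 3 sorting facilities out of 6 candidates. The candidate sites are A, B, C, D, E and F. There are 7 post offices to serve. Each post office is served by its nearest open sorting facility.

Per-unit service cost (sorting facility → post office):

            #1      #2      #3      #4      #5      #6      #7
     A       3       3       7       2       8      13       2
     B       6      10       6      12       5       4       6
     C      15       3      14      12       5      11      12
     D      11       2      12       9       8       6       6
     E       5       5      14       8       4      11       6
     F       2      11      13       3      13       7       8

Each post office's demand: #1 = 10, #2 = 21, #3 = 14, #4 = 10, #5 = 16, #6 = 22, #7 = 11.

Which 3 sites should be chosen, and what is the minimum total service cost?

Choose A, B and D; total service cost 366.

With exactly 3 open, each post office uses its cheapest among the chosen.
{A, B, D}: #1→A 3·10=30, #2→D 2·21=42, #3→B 6·14=84, #4→A 2·10=20, #5→B 5·16=80, #6→B 4·22=88, #7→A 2·11=22. Service cost 366.
{A, B, E}: service cost 371
{A, B, F}: service cost 377
Among all 20 size-3 choices, {A, B, D} is lowest.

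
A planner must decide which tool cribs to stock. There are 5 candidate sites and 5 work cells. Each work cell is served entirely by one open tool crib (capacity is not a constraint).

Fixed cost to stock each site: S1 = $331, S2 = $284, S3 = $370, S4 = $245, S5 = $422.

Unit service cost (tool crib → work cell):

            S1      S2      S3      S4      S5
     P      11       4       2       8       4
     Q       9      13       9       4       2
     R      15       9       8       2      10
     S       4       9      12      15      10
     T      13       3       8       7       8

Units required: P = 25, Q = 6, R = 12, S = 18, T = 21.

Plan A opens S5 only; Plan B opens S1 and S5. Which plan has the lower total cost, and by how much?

Plan A: {S5}: P→S5 4·25=100, Q→S5 2·6=12, R→S5 10·12=120, S→S5 10·18=180, T→S5 8·21=168. Service 580; fixed 422; total 1002.
Plan B: {S1, S5}: P→S5 4·25=100, Q→S5 2·6=12, R→S5 10·12=120, S→S1 4·18=72, T→S5 8·21=168. Service 472; fixed 753; total 1225.
Difference: |1002 − 1225| = 223.

Plan A is cheaper by 223.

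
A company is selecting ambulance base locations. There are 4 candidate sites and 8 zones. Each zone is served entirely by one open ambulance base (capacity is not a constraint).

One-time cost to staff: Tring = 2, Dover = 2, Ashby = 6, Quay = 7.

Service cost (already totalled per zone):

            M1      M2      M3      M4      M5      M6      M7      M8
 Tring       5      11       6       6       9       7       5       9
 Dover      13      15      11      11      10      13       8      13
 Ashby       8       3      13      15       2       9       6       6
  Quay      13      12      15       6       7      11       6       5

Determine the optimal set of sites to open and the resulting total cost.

For any fixed open set, each zone goes to its cheapest open site; total = fixed + service.
{Tring, Ashby}: M1→Tring 5, M2→Ashby 3, M3→Tring 6, M4→Tring 6, M5→Ashby 2, M6→Tring 7, M7→Tring 5, M8→Ashby 6. Service 40; fixed 8; total 48.
{Tring, Dover, Ashby}: M1→Tring 5, M2→Ashby 3, M3→Tring 6, M4→Tring 6, M5→Ashby 2, M6→Tring 7, M7→Tring 5, M8→Ashby 6. Service 40; fixed 10; total 50.
{Tring, Ashby, Quay}: service 39 + fixed 15 = 54
{Tring, Dover, Ashby, Quay}: service 39 + fixed 17 = 56
No other subset beats 48.

Open Tring and Ashby; minimum total cost 48.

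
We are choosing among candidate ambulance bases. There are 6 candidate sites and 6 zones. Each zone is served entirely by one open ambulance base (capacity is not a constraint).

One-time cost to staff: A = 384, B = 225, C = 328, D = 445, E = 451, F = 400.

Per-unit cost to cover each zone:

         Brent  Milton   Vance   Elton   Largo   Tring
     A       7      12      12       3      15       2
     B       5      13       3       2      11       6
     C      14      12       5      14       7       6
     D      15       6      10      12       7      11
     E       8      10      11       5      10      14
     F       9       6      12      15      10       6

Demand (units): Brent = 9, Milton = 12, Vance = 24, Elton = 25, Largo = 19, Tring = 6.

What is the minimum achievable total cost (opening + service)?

Minimum total cost: 793

For any fixed open set, each zone goes to its cheapest open site; total = fixed + service.
{B}: Brent→B 5·9=45, Milton→B 13·12=156, Vance→B 3·24=72, Elton→B 2·25=50, Largo→B 11·19=209, Tring→B 6·6=36. Service 568; fixed 225; total 793.
{B, C}: service 480 + fixed 553 = 1033
{B, D}: Brent→B 5·9=45, Milton→D 6·12=72, Vance→B 3·24=72, Elton→B 2·25=50, Largo→D 7·19=133, Tring→B 6·6=36. Service 408; fixed 670; total 1078.
{A, B, C, D, E, F}: service 384 + fixed 2233 = 2617
No other subset beats 793.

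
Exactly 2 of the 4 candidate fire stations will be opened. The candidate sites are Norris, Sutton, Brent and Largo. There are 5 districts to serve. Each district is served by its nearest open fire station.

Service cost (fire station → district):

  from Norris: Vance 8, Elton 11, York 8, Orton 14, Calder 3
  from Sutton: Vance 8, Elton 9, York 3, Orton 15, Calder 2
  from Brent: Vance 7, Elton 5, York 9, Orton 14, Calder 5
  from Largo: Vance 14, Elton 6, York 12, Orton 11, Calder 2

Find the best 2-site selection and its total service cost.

With exactly 2 open, each district uses its cheapest among the chosen.
{Sutton, Largo}: Vance→Sutton 8, Elton→Largo 6, York→Sutton 3, Orton→Largo 11, Calder→Sutton 2. Service cost 30.
{Sutton, Brent}: service cost 31
{Brent, Largo}: service cost 34
Among all 6 size-2 choices, {Sutton, Largo} is lowest.

Choose Sutton and Largo; total service cost 30.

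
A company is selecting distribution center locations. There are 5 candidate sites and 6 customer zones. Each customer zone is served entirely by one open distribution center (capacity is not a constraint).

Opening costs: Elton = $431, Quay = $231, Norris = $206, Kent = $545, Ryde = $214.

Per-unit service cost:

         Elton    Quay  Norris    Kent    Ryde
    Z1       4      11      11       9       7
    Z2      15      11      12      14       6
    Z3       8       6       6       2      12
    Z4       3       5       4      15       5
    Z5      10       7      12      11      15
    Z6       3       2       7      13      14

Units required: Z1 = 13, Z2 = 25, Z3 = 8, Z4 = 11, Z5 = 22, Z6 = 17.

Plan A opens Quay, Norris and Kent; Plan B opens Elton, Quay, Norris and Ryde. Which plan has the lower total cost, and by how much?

Plan A: {Quay, Norris, Kent}: Z1→Kent 9·13=117, Z2→Quay 11·25=275, Z3→Kent 2·8=16, Z4→Norris 4·11=44, Z5→Quay 7·22=154, Z6→Quay 2·17=34. Service 640; fixed 982; total 1622.
Plan B: {Elton, Quay, Norris, Ryde}: Z1→Elton 4·13=52, Z2→Ryde 6·25=150, Z3→Quay 6·8=48, Z4→Elton 3·11=33, Z5→Quay 7·22=154, Z6→Quay 2·17=34. Service 471; fixed 1082; total 1553.
Difference: |1622 − 1553| = 69.

Plan B is cheaper by 69.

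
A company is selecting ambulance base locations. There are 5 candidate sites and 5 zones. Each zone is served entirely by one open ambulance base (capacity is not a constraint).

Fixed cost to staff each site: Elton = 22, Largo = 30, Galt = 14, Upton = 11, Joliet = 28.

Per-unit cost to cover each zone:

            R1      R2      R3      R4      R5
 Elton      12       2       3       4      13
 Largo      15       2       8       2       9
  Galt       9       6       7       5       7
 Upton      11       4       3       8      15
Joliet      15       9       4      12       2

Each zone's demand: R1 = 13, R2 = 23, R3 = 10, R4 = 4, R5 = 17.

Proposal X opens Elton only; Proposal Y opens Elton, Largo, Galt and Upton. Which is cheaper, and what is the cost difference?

Proposal X: {Elton}: R1→Elton 12·13=156, R2→Elton 2·23=46, R3→Elton 3·10=30, R4→Elton 4·4=16, R5→Elton 13·17=221. Service 469; fixed 22; total 491.
Proposal Y: {Elton, Largo, Galt, Upton}: R1→Galt 9·13=117, R2→Elton 2·23=46, R3→Elton 3·10=30, R4→Largo 2·4=8, R5→Galt 7·17=119. Service 320; fixed 77; total 397.
Difference: |491 − 397| = 94.

Proposal Y is cheaper by 94.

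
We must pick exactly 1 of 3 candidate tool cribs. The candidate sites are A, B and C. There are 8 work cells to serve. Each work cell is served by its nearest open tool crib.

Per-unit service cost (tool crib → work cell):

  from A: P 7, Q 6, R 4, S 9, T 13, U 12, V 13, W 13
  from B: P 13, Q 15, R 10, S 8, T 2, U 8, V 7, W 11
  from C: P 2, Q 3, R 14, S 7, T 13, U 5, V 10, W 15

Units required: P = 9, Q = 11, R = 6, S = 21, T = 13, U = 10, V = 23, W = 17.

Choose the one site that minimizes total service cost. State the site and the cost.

Choose B only; total service cost 964.

With exactly 1 open, each work cell uses its cheapest among the chosen.
{B}: P→B 13·9=117, Q→B 15·11=165, R→B 10·6=60, S→B 8·21=168, T→B 2·13=26, U→B 8·10=80, V→B 7·23=161, W→B 11·17=187. Service cost 964.
{C}: service cost 986
{A}: service cost 1151
Among all 3 size-1 choices, {B} is lowest.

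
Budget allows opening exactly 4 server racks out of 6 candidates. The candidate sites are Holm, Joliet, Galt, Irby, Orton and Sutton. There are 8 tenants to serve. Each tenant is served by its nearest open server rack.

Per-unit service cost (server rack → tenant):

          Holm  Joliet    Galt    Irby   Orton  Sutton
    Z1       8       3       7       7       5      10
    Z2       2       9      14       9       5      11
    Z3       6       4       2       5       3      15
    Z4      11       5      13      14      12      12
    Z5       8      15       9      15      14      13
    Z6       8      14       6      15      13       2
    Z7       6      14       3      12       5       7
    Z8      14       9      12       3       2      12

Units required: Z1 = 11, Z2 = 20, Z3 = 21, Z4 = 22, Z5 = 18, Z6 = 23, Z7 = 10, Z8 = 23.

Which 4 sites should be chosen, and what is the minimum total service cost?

Choose Holm, Joliet, Orton and Sutton; total service cost 532.

With exactly 4 open, each tenant uses its cheapest among the chosen.
{Holm, Joliet, Orton, Sutton}: Z1→Joliet 3·11=33, Z2→Holm 2·20=40, Z3→Orton 3·21=63, Z4→Joliet 5·22=110, Z5→Holm 8·18=144, Z6→Sutton 2·23=46, Z7→Orton 5·10=50, Z8→Orton 2·23=46. Service cost 532.
{Joliet, Galt, Orton, Sutton}: service cost 569
{Holm, Joliet, Galt, Orton}: service cost 583
Among all 15 size-4 choices, {Holm, Joliet, Orton, Sutton} is lowest.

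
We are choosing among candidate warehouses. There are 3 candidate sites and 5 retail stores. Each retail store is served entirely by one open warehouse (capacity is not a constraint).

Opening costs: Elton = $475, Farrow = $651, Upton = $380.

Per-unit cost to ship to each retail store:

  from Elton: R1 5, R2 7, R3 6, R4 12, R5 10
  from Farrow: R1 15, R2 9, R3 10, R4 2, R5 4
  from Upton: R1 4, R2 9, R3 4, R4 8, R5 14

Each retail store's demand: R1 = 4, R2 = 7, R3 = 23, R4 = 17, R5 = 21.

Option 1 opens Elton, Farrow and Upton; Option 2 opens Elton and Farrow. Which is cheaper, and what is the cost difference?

Option 2 is cheaper by 330.

Option 1: {Elton, Farrow, Upton}: R1→Upton 4·4=16, R2→Elton 7·7=49, R3→Upton 4·23=92, R4→Farrow 2·17=34, R5→Farrow 4·21=84. Service 275; fixed 1506; total 1781.
Option 2: {Elton, Farrow}: R1→Elton 5·4=20, R2→Elton 7·7=49, R3→Elton 6·23=138, R4→Farrow 2·17=34, R5→Farrow 4·21=84. Service 325; fixed 1126; total 1451.
Difference: |1781 − 1451| = 330.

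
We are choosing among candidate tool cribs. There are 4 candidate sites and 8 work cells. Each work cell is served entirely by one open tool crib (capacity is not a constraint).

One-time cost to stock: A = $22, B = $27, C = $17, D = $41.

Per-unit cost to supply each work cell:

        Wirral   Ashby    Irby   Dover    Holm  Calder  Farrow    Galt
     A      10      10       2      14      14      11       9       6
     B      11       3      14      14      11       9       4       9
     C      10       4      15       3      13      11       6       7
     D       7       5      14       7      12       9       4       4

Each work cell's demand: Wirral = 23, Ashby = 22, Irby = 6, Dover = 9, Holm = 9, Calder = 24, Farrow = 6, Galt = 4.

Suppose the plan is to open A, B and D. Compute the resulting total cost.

Total cost: 747

Each work cell is assigned to its cheapest site among the open ones.
{A, B, D}: Wirral→D 7·23=161, Ashby→B 3·22=66, Irby→A 2·6=12, Dover→D 7·9=63, Holm→B 11·9=99, Calder→B 9·24=216, Farrow→B 4·6=24, Galt→D 4·4=16. Service 657; fixed 90; total 747.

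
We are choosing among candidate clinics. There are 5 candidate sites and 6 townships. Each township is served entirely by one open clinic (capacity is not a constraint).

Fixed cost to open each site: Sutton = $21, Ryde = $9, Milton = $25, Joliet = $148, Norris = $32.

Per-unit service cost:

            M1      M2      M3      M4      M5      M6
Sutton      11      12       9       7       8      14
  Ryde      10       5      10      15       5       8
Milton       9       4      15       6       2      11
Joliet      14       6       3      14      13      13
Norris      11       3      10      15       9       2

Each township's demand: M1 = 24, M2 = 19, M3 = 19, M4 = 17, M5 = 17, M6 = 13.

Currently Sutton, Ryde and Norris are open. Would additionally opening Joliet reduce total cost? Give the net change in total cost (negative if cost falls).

Current service cost with {Sutton, Ryde, Norris}: 698.
Adding Joliet: each township re-picks its cheapest; new service cost 584, saving 114.
Extra fixed cost: 148. Net change = 148 − 114 = 34.
(Totals: 760 → 794.)

No — net change +34 (cost rises by 34).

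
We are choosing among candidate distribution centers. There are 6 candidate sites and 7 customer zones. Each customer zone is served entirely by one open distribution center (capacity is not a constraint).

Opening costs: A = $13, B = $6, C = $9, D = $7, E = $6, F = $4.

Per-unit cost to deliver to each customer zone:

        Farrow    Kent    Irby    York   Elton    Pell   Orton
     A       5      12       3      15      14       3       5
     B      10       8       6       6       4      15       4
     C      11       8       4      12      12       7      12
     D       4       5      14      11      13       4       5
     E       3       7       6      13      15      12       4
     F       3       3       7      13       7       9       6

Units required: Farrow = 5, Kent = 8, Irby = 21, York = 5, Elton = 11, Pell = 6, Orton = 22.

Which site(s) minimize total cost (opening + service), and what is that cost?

For any fixed open set, each customer zone goes to its cheapest open site; total = fixed + service.
{A, B, F}: Farrow→F 3·5=15, Kent→F 3·8=24, Irby→A 3·21=63, York→B 6·5=30, Elton→B 4·11=44, Pell→A 3·6=18, Orton→B 4·22=88. Service 282; fixed 23; total 305.
{A, B, E, F}: Farrow→E 3·5=15, Kent→F 3·8=24, Irby→A 3·21=63, York→B 6·5=30, Elton→B 4·11=44, Pell→A 3·6=18, Orton→B 4·22=88. Service 282; fixed 29; total 311.
{A, B, D, F}: service 282 + fixed 30 = 312
{A, B, C, D, E, F}: service 282 + fixed 45 = 327
No other subset beats 305.

Open A, B and F; minimum total cost 305.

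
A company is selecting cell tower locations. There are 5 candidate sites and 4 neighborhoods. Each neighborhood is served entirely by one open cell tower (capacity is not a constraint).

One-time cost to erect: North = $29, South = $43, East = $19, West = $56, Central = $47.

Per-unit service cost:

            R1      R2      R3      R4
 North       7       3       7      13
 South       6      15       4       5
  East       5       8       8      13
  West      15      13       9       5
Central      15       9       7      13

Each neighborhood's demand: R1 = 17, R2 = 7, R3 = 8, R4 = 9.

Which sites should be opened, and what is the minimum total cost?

For any fixed open set, each neighborhood goes to its cheapest open site; total = fixed + service.
{North, South}: R1→South 6·17=102, R2→North 3·7=21, R3→South 4·8=32, R4→South 5·9=45. Service 200; fixed 72; total 272.
{North, South, East}: service 183 + fixed 91 = 274
{South, East}: R1→East 5·17=85, R2→East 8·7=56, R3→South 4·8=32, R4→South 5·9=45. Service 218; fixed 62; total 280.
{North, South, East, West, Central}: R1→East 5·17=85, R2→North 3·7=21, R3→South 4·8=32, R4→South 5·9=45. Service 183; fixed 194; total 377.
No other subset beats 272.

Open North and South; minimum total cost 272.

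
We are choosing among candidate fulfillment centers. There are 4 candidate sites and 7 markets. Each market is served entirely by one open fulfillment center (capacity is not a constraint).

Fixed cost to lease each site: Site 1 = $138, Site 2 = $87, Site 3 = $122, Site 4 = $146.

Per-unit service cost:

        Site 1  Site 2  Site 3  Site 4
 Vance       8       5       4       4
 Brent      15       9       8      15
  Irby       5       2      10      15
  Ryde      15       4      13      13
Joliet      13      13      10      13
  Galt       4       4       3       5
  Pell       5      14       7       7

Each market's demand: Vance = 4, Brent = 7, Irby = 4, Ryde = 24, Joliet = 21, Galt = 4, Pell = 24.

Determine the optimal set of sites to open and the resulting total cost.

For any fixed open set, each market goes to its cheapest open site; total = fixed + service.
{Site 2, Site 3}: Vance→Site 3 4·4=16, Brent→Site 3 8·7=56, Irby→Site 2 2·4=8, Ryde→Site 2 4·24=96, Joliet→Site 3 10·21=210, Galt→Site 3 3·4=12, Pell→Site 3 7·24=168. Service 566; fixed 209; total 775.
{Site 1, Site 2}: service 596 + fixed 225 = 821
{Site 1, Site 2, Site 3}: Vance→Site 3 4·4=16, Brent→Site 3 8·7=56, Irby→Site 2 2·4=8, Ryde→Site 2 4·24=96, Joliet→Site 3 10·21=210, Galt→Site 3 3·4=12, Pell→Site 1 5·24=120. Service 518; fixed 347; total 865.
{Site 1, Site 2, Site 3, Site 4}: service 518 + fixed 493 = 1011
No other subset beats 775.

Open Site 2 and Site 3; minimum total cost 775.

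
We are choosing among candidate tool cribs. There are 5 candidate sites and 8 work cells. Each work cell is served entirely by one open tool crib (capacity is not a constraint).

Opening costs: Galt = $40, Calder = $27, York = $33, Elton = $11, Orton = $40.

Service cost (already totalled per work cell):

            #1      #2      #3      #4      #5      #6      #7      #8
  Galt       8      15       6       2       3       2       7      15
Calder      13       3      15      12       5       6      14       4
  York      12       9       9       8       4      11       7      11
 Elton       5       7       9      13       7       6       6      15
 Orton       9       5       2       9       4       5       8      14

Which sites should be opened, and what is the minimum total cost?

For any fixed open set, each work cell goes to its cheapest open site; total = fixed + service.
{Elton}: #1→Elton 5, #2→Elton 7, #3→Elton 9, #4→Elton 13, #5→Elton 7, #6→Elton 6, #7→Elton 6, #8→Elton 15. Service 68; fixed 11; total 79.
{Calder, Elton}: service 50 + fixed 38 = 88
{Orton}: service 56 + fixed 40 = 96
{Galt, Calder, York, Elton, Orton}: service 27 + fixed 151 = 178
No other subset beats 79.

Open Elton only; minimum total cost 79.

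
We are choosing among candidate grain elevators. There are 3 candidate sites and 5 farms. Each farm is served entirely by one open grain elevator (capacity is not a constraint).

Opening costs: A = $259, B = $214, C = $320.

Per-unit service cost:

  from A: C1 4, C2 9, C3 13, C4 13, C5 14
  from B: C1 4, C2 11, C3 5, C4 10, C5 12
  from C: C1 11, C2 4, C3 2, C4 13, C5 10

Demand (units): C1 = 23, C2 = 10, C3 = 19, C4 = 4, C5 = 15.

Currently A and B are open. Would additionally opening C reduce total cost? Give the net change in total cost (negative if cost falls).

Current service cost with {A, B}: 497.
Adding C: each farm re-picks its cheapest; new service cost 360, saving 137.
Extra fixed cost: 320. Net change = 320 − 137 = 183.
(Totals: 970 → 1153.)

No — net change +183 (cost rises by 183).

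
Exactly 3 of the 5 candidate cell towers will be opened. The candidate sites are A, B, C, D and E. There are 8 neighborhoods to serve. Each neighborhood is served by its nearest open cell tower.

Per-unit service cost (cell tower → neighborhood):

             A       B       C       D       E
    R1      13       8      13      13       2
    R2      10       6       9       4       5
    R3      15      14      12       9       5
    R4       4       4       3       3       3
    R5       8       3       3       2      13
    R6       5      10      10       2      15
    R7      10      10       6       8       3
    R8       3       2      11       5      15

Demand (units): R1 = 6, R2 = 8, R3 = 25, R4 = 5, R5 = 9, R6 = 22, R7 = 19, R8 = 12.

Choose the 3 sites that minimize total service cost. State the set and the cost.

With exactly 3 open, each neighborhood uses its cheapest among the chosen.
{B, D, E}: R1→E 2·6=12, R2→D 4·8=32, R3→E 5·25=125, R4→D 3·5=15, R5→D 2·9=18, R6→D 2·22=44, R7→E 3·19=57, R8→B 2·12=24. Service cost 327.
{A, D, E}: service cost 339
{C, D, E}: service cost 363
Among all 10 size-3 choices, {B, D, E} is lowest.

Choose B, D and E; total service cost 327.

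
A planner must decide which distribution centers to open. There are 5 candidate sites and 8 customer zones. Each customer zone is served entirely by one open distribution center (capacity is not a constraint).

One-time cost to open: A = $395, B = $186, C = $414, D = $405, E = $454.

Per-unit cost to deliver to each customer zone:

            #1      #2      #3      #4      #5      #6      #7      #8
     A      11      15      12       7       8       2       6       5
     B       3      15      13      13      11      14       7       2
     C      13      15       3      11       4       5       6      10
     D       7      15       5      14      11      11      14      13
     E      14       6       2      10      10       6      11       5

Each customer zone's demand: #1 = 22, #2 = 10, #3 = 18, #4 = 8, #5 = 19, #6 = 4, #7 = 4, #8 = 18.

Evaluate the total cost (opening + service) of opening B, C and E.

Each customer zone is assigned to its cheapest site among the open ones.
{B, C, E}: #1→B 3·22=66, #2→E 6·10=60, #3→E 2·18=36, #4→E 10·8=80, #5→C 4·19=76, #6→C 5·4=20, #7→C 6·4=24, #8→B 2·18=36. Service 398; fixed 1054; total 1452.

Total cost: 1452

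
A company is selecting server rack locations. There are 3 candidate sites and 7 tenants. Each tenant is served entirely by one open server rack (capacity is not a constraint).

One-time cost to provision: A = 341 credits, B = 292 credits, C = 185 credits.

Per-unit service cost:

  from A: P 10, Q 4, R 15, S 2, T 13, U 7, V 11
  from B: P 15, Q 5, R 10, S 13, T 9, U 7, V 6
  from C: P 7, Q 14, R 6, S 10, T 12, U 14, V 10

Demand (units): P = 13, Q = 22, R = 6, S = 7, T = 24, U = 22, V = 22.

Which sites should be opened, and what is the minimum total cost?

For any fixed open set, each tenant goes to its cheapest open site; total = fixed + service.
{B}: P→B 15·13=195, Q→B 5·22=110, R→B 10·6=60, S→B 13·7=91, T→B 9·24=216, U→B 7·22=154, V→B 6·22=132. Service 958; fixed 292; total 1250.
{B, C}: service 809 + fixed 477 = 1286
{A}: P→A 10·13=130, Q→A 4·22=88, R→A 15·6=90, S→A 2·7=14, T→A 13·24=312, U→A 7·22=154, V→A 11·22=242. Service 1030; fixed 341; total 1371.
{A, B, C}: P→C 7·13=91, Q→A 4·22=88, R→C 6·6=36, S→A 2·7=14, T→B 9·24=216, U→A 7·22=154, V→B 6·22=132. Service 731; fixed 818; total 1549.
(All 7 nonempty subsets were checked; B only is lowest.)

Open B only; minimum total cost 1250.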